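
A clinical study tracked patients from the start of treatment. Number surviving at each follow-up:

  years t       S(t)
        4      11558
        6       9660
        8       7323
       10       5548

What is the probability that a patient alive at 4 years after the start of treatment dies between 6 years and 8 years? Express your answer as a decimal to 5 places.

This is the probability of reaching 6 but not 8, conditional on being alive at 4: (S(6) − S(8)) / S(4).
= (9660 − 7323) / 11558 = 2337 / 11558 = 0.202198.

0.20220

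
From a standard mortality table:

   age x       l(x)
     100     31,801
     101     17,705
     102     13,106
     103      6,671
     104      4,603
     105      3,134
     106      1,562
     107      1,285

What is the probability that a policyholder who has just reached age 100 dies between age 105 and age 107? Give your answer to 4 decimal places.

0.0581

This is the probability of reaching 105 but not 107, conditional on being alive at 100: (l(105) − l(107)) / l(100).
= (3,134 − 1,285) / 31,801 = 1,849 / 31,801 = 0.058143.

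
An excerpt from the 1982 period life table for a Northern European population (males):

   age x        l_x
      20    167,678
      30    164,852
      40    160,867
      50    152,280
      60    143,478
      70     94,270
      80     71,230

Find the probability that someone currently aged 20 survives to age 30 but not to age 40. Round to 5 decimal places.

We want 10|10q20 = (l_30 − l_40)/l_20.
This is the probability of reaching 30 but not 40, conditional on being alive at 20: (l_30 − l_40) / l_20.
= (164,852 − 160,867) / 167,678 = 3,985 / 167,678 = 0.023766.

0.02377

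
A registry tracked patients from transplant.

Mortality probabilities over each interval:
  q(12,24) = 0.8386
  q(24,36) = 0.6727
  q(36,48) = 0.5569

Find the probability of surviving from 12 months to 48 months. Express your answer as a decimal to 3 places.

Chaining the interval survival probabilities: (1 − 0.8386) × (1 − 0.6727) × (1 − 0.5569).
= 0.1614 × 0.3273 × 0.4431 = 0.023407.

0.023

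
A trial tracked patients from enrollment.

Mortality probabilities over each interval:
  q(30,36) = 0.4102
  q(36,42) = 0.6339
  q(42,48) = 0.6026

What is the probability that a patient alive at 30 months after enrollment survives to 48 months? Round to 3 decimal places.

0.086

The overall survival probability is (1 − 0.4102) × (1 − 0.6339) × (1 − 0.6026).
= 0.5898 × 0.3661 × 0.3974 = 0.085809.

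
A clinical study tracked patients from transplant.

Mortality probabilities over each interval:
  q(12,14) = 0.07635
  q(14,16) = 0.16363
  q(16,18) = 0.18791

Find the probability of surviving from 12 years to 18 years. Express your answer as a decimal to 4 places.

0.6274

The overall survival probability is (1 − 0.07635) × (1 − 0.16363) × (1 − 0.18791).
= 0.92365 × 0.83637 × 0.81209 = 0.627350.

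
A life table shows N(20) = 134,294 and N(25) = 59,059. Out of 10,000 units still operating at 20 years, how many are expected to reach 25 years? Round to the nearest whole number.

The relevant probability is 59,059/134,294 = 0.439774.
Expected number = 10,000 × 0.439774 = 4398.

4398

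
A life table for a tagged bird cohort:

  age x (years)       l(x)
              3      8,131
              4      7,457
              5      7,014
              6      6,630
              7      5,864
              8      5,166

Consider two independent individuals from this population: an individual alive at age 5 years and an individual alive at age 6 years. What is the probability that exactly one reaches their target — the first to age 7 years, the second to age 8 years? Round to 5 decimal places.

p₁ = l(7)/l(5) = 5,864/7,014 = 0.836042; p₂ = l(8)/l(6) = 5,166/6,630 = 0.779186.
P(exactly one) = p₁(1−p₂) + (1−p₁)p₂ = 0.184610 + 0.127754 = 0.312364.

0.31236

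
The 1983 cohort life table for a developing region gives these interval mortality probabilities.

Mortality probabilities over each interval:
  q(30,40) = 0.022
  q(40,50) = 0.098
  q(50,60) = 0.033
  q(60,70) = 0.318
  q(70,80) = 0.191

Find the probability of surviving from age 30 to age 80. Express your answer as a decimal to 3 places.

0.471

P(survive 30→80) = (1 − 0.022) × (1 − 0.098) × (1 − 0.033) × (1 − 0.318) × (1 − 0.191).
= 0.978 × 0.902 × 0.967 × 0.682 × 0.809 = 0.470657.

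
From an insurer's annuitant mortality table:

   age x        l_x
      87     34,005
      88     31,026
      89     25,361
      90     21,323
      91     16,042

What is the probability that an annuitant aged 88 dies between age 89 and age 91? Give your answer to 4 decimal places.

0.3004

We want 1|2q88 = (l_89 − l_91)/l_88.
This is the probability of reaching 89 but not 91, conditional on being alive at 88: (l_89 − l_91) / l_88.
= (25,361 − 16,042) / 31,026 = 9,319 / 31,026 = 0.300361.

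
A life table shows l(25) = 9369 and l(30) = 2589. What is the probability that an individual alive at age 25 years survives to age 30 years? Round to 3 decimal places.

The conditional survival probability is l(30)/l(25) = 2589/9369 = 0.276337.

0.276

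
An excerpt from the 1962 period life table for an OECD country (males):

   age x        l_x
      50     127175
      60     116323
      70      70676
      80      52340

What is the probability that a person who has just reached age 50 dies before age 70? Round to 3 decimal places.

P(die before 70 | alive at 50) = 1 − l_70/l_50 = 1 − 70676/127175 = (56499)/127175 = 0.444262.

0.444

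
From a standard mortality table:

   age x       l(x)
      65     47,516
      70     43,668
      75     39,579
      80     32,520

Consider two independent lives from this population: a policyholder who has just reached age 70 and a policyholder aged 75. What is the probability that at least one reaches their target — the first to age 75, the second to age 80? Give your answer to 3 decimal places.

p₁ = l(75)/l(70) = 39,579/43,668 = 0.906362; p₂ = l(80)/l(75) = 32,520/39,579 = 0.821648.
P(at least one) = 1 − (1−p₁)(1−p₂) = 1 − 0.093638 × 0.178352 = 0.983299.

0.983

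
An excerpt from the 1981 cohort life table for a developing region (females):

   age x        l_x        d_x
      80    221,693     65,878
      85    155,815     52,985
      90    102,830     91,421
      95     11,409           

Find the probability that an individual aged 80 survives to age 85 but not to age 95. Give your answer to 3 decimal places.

0.651

This is the probability of reaching 85 but not 95, conditional on being alive at 80: (l_85 − l_95) / l_80.
= (155,815 − 11,409) / 221,693 = 144,406 / 221,693 = 0.651378.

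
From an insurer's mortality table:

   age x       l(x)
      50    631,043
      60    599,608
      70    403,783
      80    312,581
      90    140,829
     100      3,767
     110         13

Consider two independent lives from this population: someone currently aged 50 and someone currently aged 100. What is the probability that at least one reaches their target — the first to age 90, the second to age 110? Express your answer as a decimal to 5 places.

p₁ = l(90)/l(50) = 140,829/631,043 = 0.223169; p₂ = l(110)/l(100) = 13/3,767 = 0.003451.
P(at least one) = 1 − (1−p₁)(1−p₂) = 1 − 0.776831 × 0.996549 = 0.225850.

0.22585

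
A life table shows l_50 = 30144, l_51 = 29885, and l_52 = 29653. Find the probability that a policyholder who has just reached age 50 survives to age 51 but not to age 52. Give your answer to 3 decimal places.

0.008

We want 1|1q50 = (l_51 − l_52)/l_50.
This is the probability of reaching 51 but not 52, conditional on being alive at 50: (l_51 − l_52) / l_50.
= (29885 − 29653) / 30144 = 232 / 30144 = 0.007696.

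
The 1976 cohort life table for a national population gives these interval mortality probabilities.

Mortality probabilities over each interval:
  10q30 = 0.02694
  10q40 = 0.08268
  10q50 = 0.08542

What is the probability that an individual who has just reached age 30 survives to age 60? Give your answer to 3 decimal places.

0.816

Survival from 30 to 60 is the product of surviving each interval: (1 − 0.02694) × (1 − 0.08268) × (1 − 0.08542).
= 0.97306 × 0.91732 × 0.91458 = 0.816361.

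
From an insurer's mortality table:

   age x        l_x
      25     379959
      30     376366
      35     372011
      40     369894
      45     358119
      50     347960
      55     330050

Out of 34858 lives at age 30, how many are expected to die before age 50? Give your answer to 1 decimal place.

2630.9

The relevant probability is 1 − 347960/376366 = 0.075474.
Expected number = 34858 × 0.075474 = 2630.9.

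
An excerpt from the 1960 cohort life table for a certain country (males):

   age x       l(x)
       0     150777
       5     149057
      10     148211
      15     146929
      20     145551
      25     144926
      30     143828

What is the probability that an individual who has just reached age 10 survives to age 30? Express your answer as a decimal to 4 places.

The conditional survival probability is l(30)/l(10) = 143828/148211 = 0.970427.

0.9704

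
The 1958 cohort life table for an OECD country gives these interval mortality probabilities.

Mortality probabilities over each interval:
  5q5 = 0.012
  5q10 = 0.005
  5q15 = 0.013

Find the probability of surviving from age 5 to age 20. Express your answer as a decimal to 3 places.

0.970

15p5 = (1 − 0.012) × (1 − 0.005) × (1 − 0.013).
= 0.988 × 0.995 × 0.987 = 0.970280.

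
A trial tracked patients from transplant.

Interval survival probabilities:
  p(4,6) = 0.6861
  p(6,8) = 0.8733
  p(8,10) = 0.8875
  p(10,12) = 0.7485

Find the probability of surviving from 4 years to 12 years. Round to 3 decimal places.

0.398

Survival from 4 to 12 is the product of surviving each interval: 0.6861 × 0.8733 × 0.8875 × 0.7485.
= 0.398026.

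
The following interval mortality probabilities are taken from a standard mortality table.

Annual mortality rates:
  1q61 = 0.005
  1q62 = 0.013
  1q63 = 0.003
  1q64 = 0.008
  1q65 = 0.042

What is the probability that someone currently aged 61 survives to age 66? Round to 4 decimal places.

0.9305

Survival from 61 to 66 is the product of surviving each interval: (1 − 0.005) × (1 − 0.013) × (1 − 0.003) × (1 − 0.008) × (1 − 0.042).
= 0.995 × 0.987 × 0.997 × 0.992 × 0.958 = 0.930492.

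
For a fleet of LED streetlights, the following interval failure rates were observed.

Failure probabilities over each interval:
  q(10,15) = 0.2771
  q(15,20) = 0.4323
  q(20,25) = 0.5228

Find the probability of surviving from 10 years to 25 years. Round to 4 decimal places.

Survival from 10 to 25 is the product of surviving each interval: (1 − 0.2771) × (1 − 0.4323) × (1 − 0.5228).
= 0.7229 × 0.5677 × 0.4772 = 0.195838.

0.1958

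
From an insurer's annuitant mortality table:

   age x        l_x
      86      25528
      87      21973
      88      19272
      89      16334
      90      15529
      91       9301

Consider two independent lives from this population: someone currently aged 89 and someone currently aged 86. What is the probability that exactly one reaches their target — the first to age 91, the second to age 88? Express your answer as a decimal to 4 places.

p₁ = l_91/l_89 = 9301/16334 = 0.569426; p₂ = l_88/l_86 = 19272/25528 = 0.754936.
P(exactly one) = p₁(1−p₂) + (1−p₁)p₂ = 0.139546 + 0.325056 = 0.464602.

0.4646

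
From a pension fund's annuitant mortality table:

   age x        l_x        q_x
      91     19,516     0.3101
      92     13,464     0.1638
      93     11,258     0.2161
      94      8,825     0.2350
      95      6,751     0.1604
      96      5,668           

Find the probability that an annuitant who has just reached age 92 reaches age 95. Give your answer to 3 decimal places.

0.501

We want 3p92 = l_95/l_92.
The conditional survival probability is l_95/l_92 = 6,751/13,464 = 0.501411.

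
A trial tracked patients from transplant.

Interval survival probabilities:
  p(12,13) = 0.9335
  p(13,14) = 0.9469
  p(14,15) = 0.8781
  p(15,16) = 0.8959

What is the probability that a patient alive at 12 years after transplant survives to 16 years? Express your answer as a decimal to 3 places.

P(survive 12→16) = 0.9335 × 0.9469 × 0.8781 × 0.8959.
= 0.695380.

0.695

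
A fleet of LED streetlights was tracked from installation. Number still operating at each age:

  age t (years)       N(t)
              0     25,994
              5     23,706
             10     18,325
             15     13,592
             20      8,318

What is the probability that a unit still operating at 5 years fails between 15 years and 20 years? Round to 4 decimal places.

This is the probability of reaching 15 but not 20, conditional on being operational at 5: (N(15) − N(20)) / N(5).
= (13,592 − 8,318) / 23,706 = 5,274 / 23,706 = 0.222475.

0.2225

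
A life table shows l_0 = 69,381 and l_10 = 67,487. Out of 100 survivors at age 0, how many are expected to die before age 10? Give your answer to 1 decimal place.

The relevant probability is 1 − 67,487/69,381 = 0.027299.
Expected number = 100 × 0.027299 = 2.7.

2.7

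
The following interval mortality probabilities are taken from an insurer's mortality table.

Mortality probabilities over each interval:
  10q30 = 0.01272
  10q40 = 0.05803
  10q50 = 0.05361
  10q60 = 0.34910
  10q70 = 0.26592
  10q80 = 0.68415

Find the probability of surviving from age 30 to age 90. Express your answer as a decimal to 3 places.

60p30 = (1 − 0.01272) × (1 − 0.05803) × (1 − 0.05361) × (1 − 0.34910) × (1 − 0.26592) × (1 − 0.68415).
= 0.98728 × 0.94197 × 0.94639 × 0.65090 × 0.73408 × 0.31585 = 0.132827.

0.133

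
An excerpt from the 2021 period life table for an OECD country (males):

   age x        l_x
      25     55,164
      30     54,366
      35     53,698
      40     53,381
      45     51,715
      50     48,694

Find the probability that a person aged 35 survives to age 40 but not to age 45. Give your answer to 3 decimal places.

We want 5|5q35 = (l_40 − l_45)/l_35.
This is the probability of reaching 40 but not 45, conditional on being alive at 35: (l_40 − l_45) / l_35.
= (53,381 − 51,715) / 53,698 = 1,666 / 53,698 = 0.031025.

0.031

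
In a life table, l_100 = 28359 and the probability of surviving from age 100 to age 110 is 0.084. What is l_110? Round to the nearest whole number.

2382

l_110 = l_100 × p = 28359 × 0.084 = 2382.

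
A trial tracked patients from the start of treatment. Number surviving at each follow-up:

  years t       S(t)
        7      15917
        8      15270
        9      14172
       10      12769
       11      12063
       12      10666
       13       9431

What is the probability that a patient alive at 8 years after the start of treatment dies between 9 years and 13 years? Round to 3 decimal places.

This is the probability of reaching 9 but not 13, conditional on being alive at 8: (S(9) − S(13)) / S(8).
= (14172 − 9431) / 15270 = 4741 / 15270 = 0.310478.

0.310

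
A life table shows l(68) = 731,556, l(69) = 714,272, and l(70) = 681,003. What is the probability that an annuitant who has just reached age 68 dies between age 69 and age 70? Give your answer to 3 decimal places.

0.045

This is the probability of reaching 69 but not 70, conditional on being alive at 68: (l(69) − l(70)) / l(68).
= (714,272 − 681,003) / 731,556 = 33,269 / 731,556 = 0.045477.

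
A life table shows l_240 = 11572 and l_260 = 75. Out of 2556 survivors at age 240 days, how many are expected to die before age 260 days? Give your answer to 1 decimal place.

The relevant probability is 1 − 75/11572 = 0.993519.
Expected number = 2556 × 0.993519 = 2539.4.

2539.4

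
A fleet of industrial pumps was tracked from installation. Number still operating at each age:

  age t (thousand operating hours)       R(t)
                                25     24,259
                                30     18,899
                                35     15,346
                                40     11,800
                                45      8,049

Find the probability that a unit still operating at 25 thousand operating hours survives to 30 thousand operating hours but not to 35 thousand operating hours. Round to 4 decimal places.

This is the probability of reaching 30 but not 35, conditional on being operational at 25: (R(30) − R(35)) / R(25).
= (18,899 − 15,346) / 24,259 = 3,553 / 24,259 = 0.146461.

0.1465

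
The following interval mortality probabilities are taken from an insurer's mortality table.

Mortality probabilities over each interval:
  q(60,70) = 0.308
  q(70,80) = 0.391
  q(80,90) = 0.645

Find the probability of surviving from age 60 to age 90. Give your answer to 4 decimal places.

Chaining the interval survival probabilities: (1 − 0.308) × (1 − 0.391) × (1 − 0.645).
= 0.692 × 0.609 × 0.355 = 0.149607.

0.1496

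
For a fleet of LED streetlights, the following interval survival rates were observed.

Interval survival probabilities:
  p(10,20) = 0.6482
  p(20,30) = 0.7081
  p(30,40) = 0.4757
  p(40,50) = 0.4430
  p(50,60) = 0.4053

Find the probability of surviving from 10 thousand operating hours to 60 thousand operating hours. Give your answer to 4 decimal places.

0.0392

Survival from 10 to 60 is the product of surviving each interval: 0.6482 × 0.7081 × 0.4757 × 0.4430 × 0.4053.
= 0.039203.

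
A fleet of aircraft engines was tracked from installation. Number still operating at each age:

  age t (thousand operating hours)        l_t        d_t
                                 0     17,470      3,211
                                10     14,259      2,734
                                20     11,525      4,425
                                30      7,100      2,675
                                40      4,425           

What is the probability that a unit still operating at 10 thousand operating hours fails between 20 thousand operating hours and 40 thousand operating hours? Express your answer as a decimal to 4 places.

0.4979

This is the probability of reaching 20 but not 40, conditional on being operational at 10: (l_20 − l_40) / l_10.
= (11,525 − 4,425) / 14,259 = 7,100 / 14,259 = 0.497931.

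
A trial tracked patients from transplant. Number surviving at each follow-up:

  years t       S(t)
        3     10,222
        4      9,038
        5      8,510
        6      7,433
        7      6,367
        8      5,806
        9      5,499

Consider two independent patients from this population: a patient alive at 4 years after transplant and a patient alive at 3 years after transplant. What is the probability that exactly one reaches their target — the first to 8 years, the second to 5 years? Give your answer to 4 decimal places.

0.4053

p₁ = S(8)/S(4) = 5,806/9,038 = 0.642399; p₂ = S(5)/S(3) = 8,510/10,222 = 0.832518.
P(exactly one) = p₁(1−p₂) + (1−p₁)p₂ = 0.107590 + 0.297709 = 0.405300.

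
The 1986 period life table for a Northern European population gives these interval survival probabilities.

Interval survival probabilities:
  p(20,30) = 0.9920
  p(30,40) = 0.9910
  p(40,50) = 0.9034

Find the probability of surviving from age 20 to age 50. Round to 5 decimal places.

The overall survival probability is 0.9920 × 0.9910 × 0.9034.
= 0.888107.

0.88811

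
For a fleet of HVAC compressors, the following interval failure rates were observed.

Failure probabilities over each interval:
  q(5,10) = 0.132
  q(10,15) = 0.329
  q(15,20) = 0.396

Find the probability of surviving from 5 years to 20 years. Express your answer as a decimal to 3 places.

P(survive 5→20) = (1 − 0.132) × (1 − 0.329) × (1 − 0.396).
= 0.868 × 0.671 × 0.604 = 0.351787.

0.352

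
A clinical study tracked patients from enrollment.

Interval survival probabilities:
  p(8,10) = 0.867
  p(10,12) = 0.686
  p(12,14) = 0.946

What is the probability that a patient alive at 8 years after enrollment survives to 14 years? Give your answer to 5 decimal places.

P(survive 8→14) = 0.867 × 0.686 × 0.946.
= 0.562645.

0.56264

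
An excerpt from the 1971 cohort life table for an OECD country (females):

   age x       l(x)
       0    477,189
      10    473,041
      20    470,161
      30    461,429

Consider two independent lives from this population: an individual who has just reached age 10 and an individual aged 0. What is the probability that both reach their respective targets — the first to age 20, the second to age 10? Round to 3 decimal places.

p₁ = l(20)/l(10) = 470,161/473,041 = 0.993912; p₂ = l(10)/l(0) = 473,041/477,189 = 0.991307.
P(both) = p₁ × p₂ = 0.993912 × 0.991307 = 0.985272.

0.985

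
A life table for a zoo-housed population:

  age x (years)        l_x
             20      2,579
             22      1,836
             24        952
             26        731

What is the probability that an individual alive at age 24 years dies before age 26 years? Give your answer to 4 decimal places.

P(die before 26 | alive at 24) = 1 − l_26/l_24 = 1 − 731/952 = (221)/952 = 0.232143.

0.2321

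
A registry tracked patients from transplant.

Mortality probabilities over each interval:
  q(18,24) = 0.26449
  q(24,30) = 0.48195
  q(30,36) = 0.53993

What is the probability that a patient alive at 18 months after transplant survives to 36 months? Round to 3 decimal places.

0.175

Survival from 18 to 36 is the product of surviving each interval: (1 − 0.26449) × (1 − 0.48195) × (1 − 0.53993).
= 0.73551 × 0.51805 × 0.46007 = 0.175301.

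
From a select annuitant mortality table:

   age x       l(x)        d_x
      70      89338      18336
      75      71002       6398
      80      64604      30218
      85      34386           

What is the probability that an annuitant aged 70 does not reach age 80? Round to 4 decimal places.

0.2769

P(die before 80 | alive at 70) = 1 − l(80)/l(70) = 1 − 64604/89338 = (24734)/89338 = 0.276859.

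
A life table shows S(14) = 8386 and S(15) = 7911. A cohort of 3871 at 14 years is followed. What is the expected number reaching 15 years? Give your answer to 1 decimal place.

The relevant probability is 7911/8386 = 0.943358.
Expected number = 3871 × 0.943358 = 3651.7.

3651.7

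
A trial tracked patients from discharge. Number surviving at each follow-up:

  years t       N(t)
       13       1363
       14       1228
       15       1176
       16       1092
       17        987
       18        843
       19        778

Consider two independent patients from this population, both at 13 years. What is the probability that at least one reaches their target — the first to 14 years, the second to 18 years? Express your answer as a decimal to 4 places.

0.9622

p₁ = N(14)/N(13) = 1228/1363 = 0.900954; p₂ = N(18)/N(13) = 843/1363 = 0.618489.
P(at least one) = 1 − (1−p₁)(1−p₂) = 1 − 0.099046 × 0.381511 = 0.962213.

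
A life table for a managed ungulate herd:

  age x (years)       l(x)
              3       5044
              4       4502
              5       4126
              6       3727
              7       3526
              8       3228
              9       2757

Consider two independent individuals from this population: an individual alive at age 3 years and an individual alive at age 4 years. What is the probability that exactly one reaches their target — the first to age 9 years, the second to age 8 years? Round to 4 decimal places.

0.4798

p₁ = l(9)/l(3) = 2757/5044 = 0.546590; p₂ = l(8)/l(4) = 3228/4502 = 0.717015.
P(exactly one) = p₁(1−p₂) + (1−p₁)p₂ = 0.154677 + 0.325102 = 0.479779.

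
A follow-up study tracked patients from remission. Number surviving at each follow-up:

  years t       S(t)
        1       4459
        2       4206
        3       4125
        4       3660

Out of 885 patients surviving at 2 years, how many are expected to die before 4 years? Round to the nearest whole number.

The relevant probability is 1 − 3660/4206 = 0.129815.
Expected number = 885 × 0.129815 = 115.

115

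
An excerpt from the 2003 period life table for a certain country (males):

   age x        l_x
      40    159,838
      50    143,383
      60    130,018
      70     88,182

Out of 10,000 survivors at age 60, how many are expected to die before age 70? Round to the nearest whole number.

3218

The relevant probability is 1 − 88,182/130,018 = 0.321771.
Expected number = 10,000 × 0.321771 = 3218.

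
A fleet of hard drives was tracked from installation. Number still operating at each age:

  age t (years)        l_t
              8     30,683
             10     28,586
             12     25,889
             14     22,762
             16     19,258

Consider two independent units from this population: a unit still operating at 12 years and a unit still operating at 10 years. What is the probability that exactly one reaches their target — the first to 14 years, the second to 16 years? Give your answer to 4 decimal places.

p₁ = l_14/l_12 = 22,762/25,889 = 0.879215; p₂ = l_16/l_10 = 19,258/28,586 = 0.673686.
P(exactly one) = p₁(1−p₂) + (1−p₁)p₂ = 0.286900 + 0.081371 = 0.368271.

0.3683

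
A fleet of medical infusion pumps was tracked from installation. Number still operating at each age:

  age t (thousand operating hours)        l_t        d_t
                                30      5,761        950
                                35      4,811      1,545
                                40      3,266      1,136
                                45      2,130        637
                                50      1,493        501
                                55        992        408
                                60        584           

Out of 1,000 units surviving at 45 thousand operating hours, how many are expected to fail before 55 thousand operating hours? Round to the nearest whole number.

The relevant probability is 1 − 992/2,130 = 0.534272.
Expected number = 1,000 × 0.534272 = 534.

534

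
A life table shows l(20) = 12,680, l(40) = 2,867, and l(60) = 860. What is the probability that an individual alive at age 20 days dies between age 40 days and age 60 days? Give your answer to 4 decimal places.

0.1583

This is the probability of reaching 40 but not 60, conditional on being alive at 20: (l(40) − l(60)) / l(20).
= (2,867 − 860) / 12,680 = 2,007 / 12,680 = 0.158281.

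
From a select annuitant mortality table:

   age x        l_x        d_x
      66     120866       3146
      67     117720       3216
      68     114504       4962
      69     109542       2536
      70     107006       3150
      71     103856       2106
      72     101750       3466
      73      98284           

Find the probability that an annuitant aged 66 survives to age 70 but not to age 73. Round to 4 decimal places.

0.0722

This is the probability of reaching 70 but not 73, conditional on being alive at 66: (l_70 − l_73) / l_66.
= (107006 − 98284) / 120866 = 8722 / 120866 = 0.072163.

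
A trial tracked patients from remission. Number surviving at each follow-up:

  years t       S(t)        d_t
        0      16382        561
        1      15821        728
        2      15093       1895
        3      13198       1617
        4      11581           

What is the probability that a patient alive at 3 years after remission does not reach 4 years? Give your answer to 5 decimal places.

0.12252

P(die before 4 | alive at 3) = 1 − S(4)/S(3) = 1 − 11581/13198 = (1617)/13198 = 0.122519.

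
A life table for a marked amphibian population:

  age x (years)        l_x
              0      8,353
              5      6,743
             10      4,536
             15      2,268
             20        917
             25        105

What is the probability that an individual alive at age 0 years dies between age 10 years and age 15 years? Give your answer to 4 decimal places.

This is the probability of reaching 10 but not 15, conditional on being alive at 0: (l_10 − l_15) / l_0.
= (4,536 − 2,268) / 8,353 = 2,268 / 8,353 = 0.271519.

0.2715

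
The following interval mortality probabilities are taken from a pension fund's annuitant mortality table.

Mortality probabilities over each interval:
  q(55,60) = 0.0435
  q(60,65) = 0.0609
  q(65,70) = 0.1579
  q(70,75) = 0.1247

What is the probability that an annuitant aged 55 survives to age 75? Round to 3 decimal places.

Chaining the interval survival probabilities: (1 − 0.0435) × (1 − 0.0609) × (1 − 0.1579) × (1 − 0.1247).
= 0.9565 × 0.9391 × 0.8421 × 0.8753 = 0.662091.

0.662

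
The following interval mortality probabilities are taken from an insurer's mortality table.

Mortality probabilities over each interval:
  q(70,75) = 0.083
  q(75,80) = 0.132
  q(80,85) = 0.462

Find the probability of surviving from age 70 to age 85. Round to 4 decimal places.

P(survive 70→85) = (1 − 0.083) × (1 − 0.132) × (1 − 0.462).
= 0.917 × 0.868 × 0.538 = 0.428224.

0.4282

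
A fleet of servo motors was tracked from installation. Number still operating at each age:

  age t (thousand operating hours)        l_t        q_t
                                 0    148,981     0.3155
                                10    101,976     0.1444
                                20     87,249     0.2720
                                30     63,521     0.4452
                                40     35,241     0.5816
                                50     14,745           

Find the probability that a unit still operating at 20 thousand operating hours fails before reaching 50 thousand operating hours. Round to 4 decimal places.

0.8310

P(fail before 50 | operational at 20) = 1 − l_50/l_20 = 1 − 14,745/87,249 = (72,504)/87,249 = 0.831001.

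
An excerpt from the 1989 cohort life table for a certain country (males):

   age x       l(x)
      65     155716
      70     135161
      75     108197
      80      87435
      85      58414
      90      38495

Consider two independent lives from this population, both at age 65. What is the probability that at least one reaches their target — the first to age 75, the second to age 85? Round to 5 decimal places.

p₁ = l(75)/l(65) = 108197/155716 = 0.694835; p₂ = l(85)/l(65) = 58414/155716 = 0.375132.
P(at least one) = 1 − (1−p₁)(1−p₂) = 1 − 0.305165 × 0.624868 = 0.809312.

0.80931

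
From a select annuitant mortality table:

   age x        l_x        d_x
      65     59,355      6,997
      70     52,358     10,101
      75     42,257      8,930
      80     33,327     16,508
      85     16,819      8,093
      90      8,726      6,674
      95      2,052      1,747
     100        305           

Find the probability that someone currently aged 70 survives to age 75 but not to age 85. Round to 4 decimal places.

This is the probability of reaching 75 but not 85, conditional on being alive at 70: (l_75 − l_85) / l_70.
= (42,257 − 16,819) / 52,358 = 25,438 / 52,358 = 0.485847.

0.4858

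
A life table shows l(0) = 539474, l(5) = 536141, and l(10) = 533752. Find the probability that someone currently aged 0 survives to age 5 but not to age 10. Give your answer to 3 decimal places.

0.004

This is the probability of reaching 5 but not 10, conditional on being alive at 0: (l(5) − l(10)) / l(0).
= (536141 − 533752) / 539474 = 2389 / 539474 = 0.004428.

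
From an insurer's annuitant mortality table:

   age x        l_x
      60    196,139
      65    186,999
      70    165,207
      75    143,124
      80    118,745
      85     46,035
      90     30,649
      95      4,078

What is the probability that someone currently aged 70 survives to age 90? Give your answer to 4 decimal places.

We want 20p70 = l_90/l_70.
The conditional survival probability is l_90/l_70 = 30,649/165,207 = 0.185519.

0.1855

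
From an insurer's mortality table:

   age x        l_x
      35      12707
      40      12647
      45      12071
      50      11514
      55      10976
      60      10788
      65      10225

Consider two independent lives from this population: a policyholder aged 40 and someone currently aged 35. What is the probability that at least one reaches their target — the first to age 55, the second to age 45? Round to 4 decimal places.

p₁ = l_55/l_40 = 10976/12647 = 0.867874; p₂ = l_45/l_35 = 12071/12707 = 0.949949.
P(at least one) = 1 − (1−p₁)(1−p₂) = 1 − 0.132126 × 0.050051 = 0.993387.

0.9934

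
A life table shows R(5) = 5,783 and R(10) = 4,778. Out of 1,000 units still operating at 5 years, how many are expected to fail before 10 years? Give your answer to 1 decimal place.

The relevant probability is 1 − 4,778/5,783 = 0.173785.
Expected number = 1,000 × 0.173785 = 173.8.

173.8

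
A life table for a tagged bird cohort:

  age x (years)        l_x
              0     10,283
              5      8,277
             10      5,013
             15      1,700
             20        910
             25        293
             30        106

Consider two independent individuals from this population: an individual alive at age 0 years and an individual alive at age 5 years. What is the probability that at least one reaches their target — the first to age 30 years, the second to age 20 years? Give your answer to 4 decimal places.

0.1191

p₁ = l_30/l_0 = 106/10,283 = 0.010308; p₂ = l_20/l_5 = 910/8,277 = 0.109943.
P(at least one) = 1 − (1−p₁)(1−p₂) = 1 − 0.989692 × 0.890057 = 0.119118.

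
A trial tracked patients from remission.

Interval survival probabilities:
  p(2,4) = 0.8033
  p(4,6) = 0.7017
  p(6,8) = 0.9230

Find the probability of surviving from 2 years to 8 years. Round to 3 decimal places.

0.520

Survival from 2 to 8 is the product of surviving each interval: 0.8033 × 0.7017 × 0.9230.
= 0.520273.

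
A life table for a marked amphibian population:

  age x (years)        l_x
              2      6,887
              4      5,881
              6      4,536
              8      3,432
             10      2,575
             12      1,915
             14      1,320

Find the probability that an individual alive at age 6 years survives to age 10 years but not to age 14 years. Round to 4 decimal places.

This is the probability of reaching 10 but not 14, conditional on being alive at 6: (l_10 − l_14) / l_6.
= (2,575 − 1,320) / 4,536 = 1,255 / 4,536 = 0.276675.

0.2767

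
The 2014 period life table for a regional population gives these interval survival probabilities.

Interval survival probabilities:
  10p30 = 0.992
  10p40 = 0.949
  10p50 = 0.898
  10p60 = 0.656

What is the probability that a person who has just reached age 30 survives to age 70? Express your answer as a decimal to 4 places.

Chaining the interval survival probabilities: 0.992 × 0.949 × 0.898 × 0.656.
= 0.554572.

0.5546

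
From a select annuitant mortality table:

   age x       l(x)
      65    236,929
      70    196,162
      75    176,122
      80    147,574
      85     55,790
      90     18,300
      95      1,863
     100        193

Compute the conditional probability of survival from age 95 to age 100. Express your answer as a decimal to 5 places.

The conditional survival probability is l(100)/l(95) = 193/1,863 = 0.103596.

0.10360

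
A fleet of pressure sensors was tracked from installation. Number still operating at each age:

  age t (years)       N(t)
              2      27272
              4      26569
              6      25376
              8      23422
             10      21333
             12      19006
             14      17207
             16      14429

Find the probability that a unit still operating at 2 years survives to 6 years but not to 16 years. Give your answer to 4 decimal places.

0.4014

This is the probability of reaching 6 but not 16, conditional on being operational at 2: (N(6) − N(16)) / N(2).
= (25376 − 14429) / 27272 = 10947 / 27272 = 0.401401.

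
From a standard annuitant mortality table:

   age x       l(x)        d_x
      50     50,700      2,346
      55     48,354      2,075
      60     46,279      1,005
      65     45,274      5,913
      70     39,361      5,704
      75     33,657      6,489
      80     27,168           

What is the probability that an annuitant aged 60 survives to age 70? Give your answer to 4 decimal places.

The conditional survival probability is l(70)/l(60) = 39,361/46,279 = 0.850515.

0.8505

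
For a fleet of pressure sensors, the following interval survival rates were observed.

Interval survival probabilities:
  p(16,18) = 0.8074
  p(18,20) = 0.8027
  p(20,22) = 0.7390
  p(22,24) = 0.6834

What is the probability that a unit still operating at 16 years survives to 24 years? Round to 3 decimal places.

Chaining the interval survival probabilities: 0.8074 × 0.8027 × 0.7390 × 0.6834.
= 0.327312.

0.327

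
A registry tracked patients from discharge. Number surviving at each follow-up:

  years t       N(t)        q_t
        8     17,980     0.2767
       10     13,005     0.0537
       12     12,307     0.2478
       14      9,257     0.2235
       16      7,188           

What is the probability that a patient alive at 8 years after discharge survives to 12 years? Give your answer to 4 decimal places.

The conditional survival probability is N(12)/N(8) = 12,307/17,980 = 0.684483.

0.6845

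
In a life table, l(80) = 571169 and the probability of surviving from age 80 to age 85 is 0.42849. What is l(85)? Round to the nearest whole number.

l(85) = l(80) × p = 571169 × 0.42849 = 244740.

244740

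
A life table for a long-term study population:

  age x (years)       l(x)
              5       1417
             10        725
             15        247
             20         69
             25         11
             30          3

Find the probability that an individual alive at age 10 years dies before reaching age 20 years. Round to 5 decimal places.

0.90483

P(die before 20 | alive at 10) = 1 − l(20)/l(10) = 1 − 69/725 = (656)/725 = 0.904828.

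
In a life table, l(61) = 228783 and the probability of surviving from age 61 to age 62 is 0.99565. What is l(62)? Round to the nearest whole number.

l(62) = l(61) × p = 228783 × 0.99565 = 227788.

227788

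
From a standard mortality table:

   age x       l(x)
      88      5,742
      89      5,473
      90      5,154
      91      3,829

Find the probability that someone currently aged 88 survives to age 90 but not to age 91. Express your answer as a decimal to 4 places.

0.2308

This is the probability of reaching 90 but not 91, conditional on being alive at 88: (l(90) − l(91)) / l(88).
= (5,154 − 3,829) / 5,742 = 1,325 / 5,742 = 0.230756.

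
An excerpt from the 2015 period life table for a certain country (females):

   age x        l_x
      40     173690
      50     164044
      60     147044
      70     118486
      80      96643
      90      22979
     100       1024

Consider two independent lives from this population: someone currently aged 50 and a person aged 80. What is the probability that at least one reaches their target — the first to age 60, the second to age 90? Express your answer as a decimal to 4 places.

0.9210

p₁ = l_60/l_50 = 147044/164044 = 0.896369; p₂ = l_90/l_80 = 22979/96643 = 0.237772.
P(at least one) = 1 − (1−p₁)(1−p₂) = 1 − 0.103631 × 0.762228 = 0.921010.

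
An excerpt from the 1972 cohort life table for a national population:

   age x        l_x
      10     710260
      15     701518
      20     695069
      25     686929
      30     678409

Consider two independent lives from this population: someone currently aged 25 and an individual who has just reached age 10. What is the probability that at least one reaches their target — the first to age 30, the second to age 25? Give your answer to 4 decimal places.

0.9996

p₁ = l_30/l_25 = 678409/686929 = 0.987597; p₂ = l_25/l_10 = 686929/710260 = 0.967151.
P(at least one) = 1 − (1−p₁)(1−p₂) = 1 − 0.012403 × 0.032849 = 0.999593.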